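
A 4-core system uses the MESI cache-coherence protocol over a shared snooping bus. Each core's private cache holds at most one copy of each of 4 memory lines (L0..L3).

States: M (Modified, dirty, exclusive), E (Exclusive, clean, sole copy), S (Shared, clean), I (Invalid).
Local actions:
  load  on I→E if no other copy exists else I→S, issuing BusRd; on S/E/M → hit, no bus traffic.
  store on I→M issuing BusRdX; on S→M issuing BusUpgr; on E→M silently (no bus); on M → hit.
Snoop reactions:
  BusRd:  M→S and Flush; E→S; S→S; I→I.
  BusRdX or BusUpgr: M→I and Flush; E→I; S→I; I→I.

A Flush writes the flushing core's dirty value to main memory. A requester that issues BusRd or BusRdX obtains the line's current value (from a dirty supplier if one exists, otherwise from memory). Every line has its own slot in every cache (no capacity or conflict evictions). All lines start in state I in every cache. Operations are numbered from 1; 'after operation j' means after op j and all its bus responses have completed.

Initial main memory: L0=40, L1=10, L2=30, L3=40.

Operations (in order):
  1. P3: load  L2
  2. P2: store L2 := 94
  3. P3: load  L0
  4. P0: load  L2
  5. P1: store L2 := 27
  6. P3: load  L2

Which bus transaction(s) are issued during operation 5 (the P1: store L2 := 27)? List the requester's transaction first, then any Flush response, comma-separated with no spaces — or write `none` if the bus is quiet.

bus = BusRdX

[1] P3: load  L2 | P0:I, P1:I, P2:I, P3:E(30) | bus: BusRd
[2] P2: store L2 := 94 | P0:I, P1:I, P2:M(94), P3:I | bus: BusRdX
[3] P3: load  L0 | P0:I, P1:I, P2:I, P3:E(40) | bus: BusRd
[4] P0: load  L2 | P0:S(94), P1:I, P2:S(94), P3:I | bus: BusRd,Flush
[5] P1: store L2 := 27 | P0:I, P1:M(27), P2:I, P3:I | bus: BusRdX
[6] P3: load  L2 | P0:I, P1:S(27), P2:I, P3:S(27) | bus: BusRd,Flush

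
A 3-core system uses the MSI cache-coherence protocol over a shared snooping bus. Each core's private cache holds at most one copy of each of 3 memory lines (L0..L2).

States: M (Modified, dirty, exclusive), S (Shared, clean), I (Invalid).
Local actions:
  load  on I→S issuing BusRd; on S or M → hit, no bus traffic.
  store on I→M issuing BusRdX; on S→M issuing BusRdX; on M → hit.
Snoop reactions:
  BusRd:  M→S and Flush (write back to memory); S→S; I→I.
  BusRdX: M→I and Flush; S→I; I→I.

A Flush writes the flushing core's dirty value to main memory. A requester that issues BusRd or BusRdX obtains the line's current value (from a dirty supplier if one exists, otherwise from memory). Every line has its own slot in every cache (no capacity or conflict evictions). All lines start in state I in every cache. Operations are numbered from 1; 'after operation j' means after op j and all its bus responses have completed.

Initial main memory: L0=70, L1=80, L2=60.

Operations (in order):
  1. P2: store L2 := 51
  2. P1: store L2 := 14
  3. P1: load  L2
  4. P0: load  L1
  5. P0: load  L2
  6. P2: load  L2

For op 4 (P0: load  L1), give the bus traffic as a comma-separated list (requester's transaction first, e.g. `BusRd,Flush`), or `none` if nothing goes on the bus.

[1] P2: store L2 := 51 | P0:I, P1:I, P2:M(51) | bus: BusRdX
[2] P1: store L2 := 14 | P0:I, P1:M(14), P2:I | bus: BusRdX,Flush
[3] P1: load  L2 | P0:I, P1:M(14), P2:I | bus: none
[4] P0: load  L1 | P0:S(80), P1:I, P2:I | bus: BusRd
[5] P0: load  L2 | P0:S(14), P1:S(14), P2:I | bus: BusRd,Flush
[6] P2: load  L2 | P0:S(14), P1:S(14), P2:S(14) | bus: BusRd

bus = BusRd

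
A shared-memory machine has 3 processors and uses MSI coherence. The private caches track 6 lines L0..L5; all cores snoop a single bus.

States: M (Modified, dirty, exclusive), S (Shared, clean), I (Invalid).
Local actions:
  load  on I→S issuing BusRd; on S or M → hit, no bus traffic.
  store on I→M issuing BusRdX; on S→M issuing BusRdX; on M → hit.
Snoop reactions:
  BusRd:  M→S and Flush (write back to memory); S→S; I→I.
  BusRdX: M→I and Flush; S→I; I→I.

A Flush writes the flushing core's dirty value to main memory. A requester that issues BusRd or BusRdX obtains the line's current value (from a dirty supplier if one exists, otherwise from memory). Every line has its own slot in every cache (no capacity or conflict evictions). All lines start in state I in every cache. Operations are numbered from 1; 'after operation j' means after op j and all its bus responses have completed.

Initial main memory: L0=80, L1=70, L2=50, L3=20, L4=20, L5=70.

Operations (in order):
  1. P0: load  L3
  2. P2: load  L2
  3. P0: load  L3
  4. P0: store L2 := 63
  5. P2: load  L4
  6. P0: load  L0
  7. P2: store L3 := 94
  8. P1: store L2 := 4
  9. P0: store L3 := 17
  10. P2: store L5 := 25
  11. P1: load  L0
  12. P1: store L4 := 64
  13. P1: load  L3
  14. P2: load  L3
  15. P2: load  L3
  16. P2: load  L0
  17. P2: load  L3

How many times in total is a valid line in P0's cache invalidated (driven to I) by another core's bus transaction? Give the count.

1. P0: load  L3  bus=[BusRd]  L3: P0=S P1=I P2=I  mem[L3]=20
2. P2: load  L2  bus=[BusRd]  L2: P0=I P1=I P2=S  mem[L2]=50
3. P0: load  L3  bus=[-]  L3: P0=S P1=I P2=I  mem[L3]=20
4. P0: store L2 := 63  bus=[BusRdX]  L2: P0=M P1=I P2=I  mem[L2]=50
5. P2: load  L4  bus=[BusRd]  L4: P0=I P1=I P2=S  mem[L4]=20
6. P0: load  L0  bus=[BusRd]  L0: P0=S P1=I P2=I  mem[L0]=80
7. P2: store L3 := 94  bus=[BusRdX]  L3: P0=I P1=I P2=M  mem[L3]=20
8. P1: store L2 := 4  bus=[BusRdX,Flush]  L2: P0=I P1=M P2=I  mem[L2]=63
9. P0: store L3 := 17  bus=[BusRdX,Flush]  L3: P0=M P1=I P2=I  mem[L3]=94
10. P2: store L5 := 25  bus=[BusRdX]  L5: P0=I P1=I P2=M  mem[L5]=70
11. P1: load  L0  bus=[BusRd]  L0: P0=S P1=S P2=I  mem[L0]=80
12. P1: store L4 := 64  bus=[BusRdX]  L4: P0=I P1=M P2=I  mem[L4]=20
13. P1: load  L3  bus=[BusRd,Flush]  L3: P0=S P1=S P2=I  mem[L3]=17
14. P2: load  L3  bus=[BusRd]  L3: P0=S P1=S P2=S  mem[L3]=17
15. P2: load  L3  bus=[-]  L3: P0=S P1=S P2=S  mem[L3]=17
16. P2: load  L0  bus=[BusRd]  L0: P0=S P1=S P2=S  mem[L0]=80
17. P2: load  L3  bus=[-]  L3: P0=S P1=S P2=S  mem[L3]=17

invalidations = 2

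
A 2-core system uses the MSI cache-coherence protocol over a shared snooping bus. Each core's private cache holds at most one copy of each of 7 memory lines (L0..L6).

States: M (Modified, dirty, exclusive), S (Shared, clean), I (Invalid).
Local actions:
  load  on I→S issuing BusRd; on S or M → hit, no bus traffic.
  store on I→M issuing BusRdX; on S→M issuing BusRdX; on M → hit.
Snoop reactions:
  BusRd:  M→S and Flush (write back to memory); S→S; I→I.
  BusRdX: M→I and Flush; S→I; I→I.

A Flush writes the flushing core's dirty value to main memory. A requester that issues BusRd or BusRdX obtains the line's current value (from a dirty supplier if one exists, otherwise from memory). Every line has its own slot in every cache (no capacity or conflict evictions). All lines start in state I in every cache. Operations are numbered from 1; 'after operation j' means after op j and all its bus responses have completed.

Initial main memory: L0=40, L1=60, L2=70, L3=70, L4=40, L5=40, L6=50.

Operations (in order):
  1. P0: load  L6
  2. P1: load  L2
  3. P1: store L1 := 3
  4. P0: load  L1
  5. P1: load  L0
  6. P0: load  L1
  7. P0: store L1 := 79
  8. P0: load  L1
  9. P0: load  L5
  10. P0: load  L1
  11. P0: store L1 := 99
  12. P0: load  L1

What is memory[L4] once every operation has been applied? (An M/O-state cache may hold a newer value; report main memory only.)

memory[L4] = 40

  op1 P0: load  L6 → S/I on L6; bus BusRd; mem=50
  op2 P1: load  L2 → I/S on L2; bus BusRd; mem=70
  op3 P1: store L1 := 3 → I/M on L1; bus BusRdX; mem=60
  op4 P0: load  L1 → S/S on L1; bus BusRd Flush; mem=3
  op5 P1: load  L0 → I/S on L0; bus BusRd; mem=40
  op6 P0: load  L1 → S/S on L1; bus (none); mem=3
  op7 P0: store L1 := 79 → M/I on L1; bus BusRdX; mem=3
  op8 P0: load  L1 → M/I on L1; bus (none); mem=3
  op9 P0: load  L5 → S/I on L5; bus BusRd; mem=40
  op10 P0: load  L1 → M/I on L1; bus (none); mem=3
  op11 P0: store L1 := 99 → M/I on L1; bus (none); mem=3
  op12 P0: load  L1 → M/I on L1; bus (none); mem=3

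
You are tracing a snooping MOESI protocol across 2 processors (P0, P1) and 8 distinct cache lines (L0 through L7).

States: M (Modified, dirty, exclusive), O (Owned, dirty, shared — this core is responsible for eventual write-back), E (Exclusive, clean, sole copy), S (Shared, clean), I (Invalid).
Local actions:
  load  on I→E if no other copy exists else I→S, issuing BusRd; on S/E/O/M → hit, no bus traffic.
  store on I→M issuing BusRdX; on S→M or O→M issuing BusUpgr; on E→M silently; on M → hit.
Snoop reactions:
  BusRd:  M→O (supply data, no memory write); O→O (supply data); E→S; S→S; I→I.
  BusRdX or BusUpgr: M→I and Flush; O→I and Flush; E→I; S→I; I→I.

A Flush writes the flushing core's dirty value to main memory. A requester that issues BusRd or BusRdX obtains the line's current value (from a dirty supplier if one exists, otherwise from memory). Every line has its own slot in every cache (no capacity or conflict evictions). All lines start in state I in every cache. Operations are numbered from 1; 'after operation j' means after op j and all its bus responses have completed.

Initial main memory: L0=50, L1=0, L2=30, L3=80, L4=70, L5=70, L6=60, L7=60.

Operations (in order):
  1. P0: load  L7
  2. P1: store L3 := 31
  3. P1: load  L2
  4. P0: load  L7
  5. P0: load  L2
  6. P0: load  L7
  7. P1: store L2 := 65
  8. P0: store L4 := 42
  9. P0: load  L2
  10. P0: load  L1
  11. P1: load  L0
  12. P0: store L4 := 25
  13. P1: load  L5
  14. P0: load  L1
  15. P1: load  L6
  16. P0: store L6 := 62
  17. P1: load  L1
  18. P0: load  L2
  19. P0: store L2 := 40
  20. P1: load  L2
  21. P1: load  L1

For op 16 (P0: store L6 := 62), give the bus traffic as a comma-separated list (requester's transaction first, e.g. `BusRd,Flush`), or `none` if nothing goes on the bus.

  op1 P0: load  L7 → E/I on L7; bus BusRd; mem=60
  op2 P1: store L3 := 31 → I/M on L3; bus BusRdX; mem=80
  op3 P1: load  L2 → I/E on L2; bus BusRd; mem=30
  op4 P0: load  L7 → E/I on L7; bus (none); mem=60
  op5 P0: load  L2 → S/S on L2; bus BusRd; mem=30
  op6 P0: load  L7 → E/I on L7; bus (none); mem=60
  op7 P1: store L2 := 65 → I/M on L2; bus BusUpgr; mem=30
  op8 P0: store L4 := 42 → M/I on L4; bus BusRdX; mem=70
  op9 P0: load  L2 → S/O on L2; bus BusRd; mem=30
  op10 P0: load  L1 → E/I on L1; bus BusRd; mem=0
  op11 P1: load  L0 → I/E on L0; bus BusRd; mem=50
  op12 P0: store L4 := 25 → M/I on L4; bus (none); mem=70
  op13 P1: load  L5 → I/E on L5; bus BusRd; mem=70
  op14 P0: load  L1 → E/I on L1; bus (none); mem=0
  op15 P1: load  L6 → I/E on L6; bus BusRd; mem=60
  op16 P0: store L6 := 62 → M/I on L6; bus BusRdX; mem=60
  op17 P1: load  L1 → S/S on L1; bus BusRd; mem=0
  op18 P0: load  L2 → S/O on L2; bus (none); mem=30
  op19 P0: store L2 := 40 → M/I on L2; bus BusUpgr Flush; mem=65
  op20 P1: load  L2 → O/S on L2; bus BusRd; mem=65
  op21 P1: load  L1 → S/S on L1; bus (none); mem=0

bus = BusRdX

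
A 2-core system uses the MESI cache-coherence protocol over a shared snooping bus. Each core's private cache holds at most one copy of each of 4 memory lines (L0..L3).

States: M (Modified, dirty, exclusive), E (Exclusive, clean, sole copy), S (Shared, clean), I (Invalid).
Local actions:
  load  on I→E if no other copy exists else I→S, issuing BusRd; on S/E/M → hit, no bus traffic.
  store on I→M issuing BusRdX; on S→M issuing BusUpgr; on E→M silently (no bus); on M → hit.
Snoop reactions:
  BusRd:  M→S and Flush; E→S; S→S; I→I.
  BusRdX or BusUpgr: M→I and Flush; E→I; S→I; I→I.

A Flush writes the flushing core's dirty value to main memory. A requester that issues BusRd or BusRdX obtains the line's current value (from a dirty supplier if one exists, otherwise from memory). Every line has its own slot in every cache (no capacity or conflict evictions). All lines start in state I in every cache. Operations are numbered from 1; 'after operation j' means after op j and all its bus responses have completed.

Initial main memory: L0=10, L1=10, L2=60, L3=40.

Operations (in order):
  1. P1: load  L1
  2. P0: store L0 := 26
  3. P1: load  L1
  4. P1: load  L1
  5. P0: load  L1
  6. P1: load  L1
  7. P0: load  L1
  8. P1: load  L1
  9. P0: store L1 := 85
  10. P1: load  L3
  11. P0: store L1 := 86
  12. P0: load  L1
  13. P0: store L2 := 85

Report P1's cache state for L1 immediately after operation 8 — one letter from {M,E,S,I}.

state = S

step 1: P1: load  L1  ⟶  IE  (L1)  txn=BusRd  M[L1]=10
step 2: P0: store L0 := 26  ⟶  MI  (L0)  txn=BusRdX  M[L0]=10
step 3: P1: load  L1  ⟶  IE  (L1)  txn=∅  M[L1]=10
step 4: P1: load  L1  ⟶  IE  (L1)  txn=∅  M[L1]=10
step 5: P0: load  L1  ⟶  SS  (L1)  txn=BusRd  M[L1]=10
step 6: P1: load  L1  ⟶  SS  (L1)  txn=∅  M[L1]=10
step 7: P0: load  L1  ⟶  SS  (L1)  txn=∅  M[L1]=10
step 8: P1: load  L1  ⟶  SS  (L1)  txn=∅  M[L1]=10
step 9: P0: store L1 := 85  ⟶  MI  (L1)  txn=BusUpgr  M[L1]=10
step 10: P1: load  L3  ⟶  IE  (L3)  txn=BusRd  M[L3]=40
step 11: P0: store L1 := 86  ⟶  MI  (L1)  txn=∅  M[L1]=10
step 12: P0: load  L1  ⟶  MI  (L1)  txn=∅  M[L1]=10
step 13: P0: store L2 := 85  ⟶  MI  (L2)  txn=BusRdX  M[L2]=60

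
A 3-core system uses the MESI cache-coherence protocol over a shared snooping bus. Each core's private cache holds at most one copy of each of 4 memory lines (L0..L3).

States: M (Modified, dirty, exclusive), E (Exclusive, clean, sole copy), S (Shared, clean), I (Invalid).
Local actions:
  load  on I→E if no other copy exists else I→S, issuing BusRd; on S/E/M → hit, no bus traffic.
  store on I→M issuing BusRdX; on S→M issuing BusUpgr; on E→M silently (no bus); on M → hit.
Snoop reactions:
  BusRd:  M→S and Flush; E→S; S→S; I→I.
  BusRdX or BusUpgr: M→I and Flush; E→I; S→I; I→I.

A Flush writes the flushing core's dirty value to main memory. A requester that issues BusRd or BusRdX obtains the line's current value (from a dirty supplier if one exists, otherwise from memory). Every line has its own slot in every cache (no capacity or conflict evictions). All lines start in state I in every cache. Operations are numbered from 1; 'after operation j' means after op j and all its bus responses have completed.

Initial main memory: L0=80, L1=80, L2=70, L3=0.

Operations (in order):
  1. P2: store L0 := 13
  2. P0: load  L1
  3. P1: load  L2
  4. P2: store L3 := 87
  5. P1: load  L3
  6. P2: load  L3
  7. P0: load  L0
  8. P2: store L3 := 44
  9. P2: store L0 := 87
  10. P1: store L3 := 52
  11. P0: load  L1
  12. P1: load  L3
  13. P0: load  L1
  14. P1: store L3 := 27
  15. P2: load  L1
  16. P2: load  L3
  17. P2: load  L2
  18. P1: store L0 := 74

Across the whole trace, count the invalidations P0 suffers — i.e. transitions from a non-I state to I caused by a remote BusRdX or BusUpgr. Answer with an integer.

step 1: P2: store L0 := 13  ⟶  IIM  (L0)  txn=BusRdX  M[L0]=80
step 2: P0: load  L1  ⟶  EII  (L1)  txn=BusRd  M[L1]=80
step 3: P1: load  L2  ⟶  IEI  (L2)  txn=BusRd  M[L2]=70
step 4: P2: store L3 := 87  ⟶  IIM  (L3)  txn=BusRdX  M[L3]=0
step 5: P1: load  L3  ⟶  ISS  (L3)  txn=BusRd+Flush  M[L3]=87
step 6: P2: load  L3  ⟶  ISS  (L3)  txn=∅  M[L3]=87
step 7: P0: load  L0  ⟶  SIS  (L0)  txn=BusRd+Flush  M[L0]=13
step 8: P2: store L3 := 44  ⟶  IIM  (L3)  txn=BusUpgr  M[L3]=87
step 9: P2: store L0 := 87  ⟶  IIM  (L0)  txn=BusUpgr  M[L0]=13
step 10: P1: store L3 := 52  ⟶  IMI  (L3)  txn=BusRdX+Flush  M[L3]=44
step 11: P0: load  L1  ⟶  EII  (L1)  txn=∅  M[L1]=80
step 12: P1: load  L3  ⟶  IMI  (L3)  txn=∅  M[L3]=44
step 13: P0: load  L1  ⟶  EII  (L1)  txn=∅  M[L1]=80
step 14: P1: store L3 := 27  ⟶  IMI  (L3)  txn=∅  M[L3]=44
step 15: P2: load  L1  ⟶  SIS  (L1)  txn=BusRd  M[L1]=80
step 16: P2: load  L3  ⟶  ISS  (L3)  txn=BusRd+Flush  M[L3]=27
step 17: P2: load  L2  ⟶  ISS  (L2)  txn=BusRd  M[L2]=70
step 18: P1: store L0 := 74  ⟶  IMI  (L0)  txn=BusRdX+Flush  M[L0]=87

invalidations = 1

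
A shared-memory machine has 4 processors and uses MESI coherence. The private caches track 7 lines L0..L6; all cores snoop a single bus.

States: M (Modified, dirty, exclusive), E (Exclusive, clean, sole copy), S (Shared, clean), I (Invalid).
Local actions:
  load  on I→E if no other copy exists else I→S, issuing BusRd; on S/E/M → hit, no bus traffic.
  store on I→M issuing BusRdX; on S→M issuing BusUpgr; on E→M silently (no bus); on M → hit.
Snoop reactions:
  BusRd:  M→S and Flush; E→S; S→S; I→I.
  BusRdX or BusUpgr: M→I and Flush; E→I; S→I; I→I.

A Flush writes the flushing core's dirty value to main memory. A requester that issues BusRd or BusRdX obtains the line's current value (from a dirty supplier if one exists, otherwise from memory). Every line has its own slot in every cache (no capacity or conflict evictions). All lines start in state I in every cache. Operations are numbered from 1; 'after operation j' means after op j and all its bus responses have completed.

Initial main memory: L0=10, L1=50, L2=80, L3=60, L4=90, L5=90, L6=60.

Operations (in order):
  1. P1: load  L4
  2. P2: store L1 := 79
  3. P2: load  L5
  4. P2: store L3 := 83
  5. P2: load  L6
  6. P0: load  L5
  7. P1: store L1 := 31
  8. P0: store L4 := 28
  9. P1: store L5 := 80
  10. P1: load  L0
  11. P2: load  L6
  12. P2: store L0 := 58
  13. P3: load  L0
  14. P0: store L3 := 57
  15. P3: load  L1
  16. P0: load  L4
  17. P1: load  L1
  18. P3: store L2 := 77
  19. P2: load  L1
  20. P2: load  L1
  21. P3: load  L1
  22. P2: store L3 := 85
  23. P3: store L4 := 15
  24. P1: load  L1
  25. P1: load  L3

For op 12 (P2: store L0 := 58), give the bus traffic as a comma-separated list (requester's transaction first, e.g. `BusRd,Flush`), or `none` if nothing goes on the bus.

bus = BusRdX

[1] P1: load  L4 | P0:I, P1:E(90), P2:I, P3:I | bus: BusRd
[2] P2: store L1 := 79 | P0:I, P1:I, P2:M(79), P3:I | bus: BusRdX
[3] P2: load  L5 | P0:I, P1:I, P2:E(90), P3:I | bus: BusRd
[4] P2: store L3 := 83 | P0:I, P1:I, P2:M(83), P3:I | bus: BusRdX
[5] P2: load  L6 | P0:I, P1:I, P2:E(60), P3:I | bus: BusRd
[6] P0: load  L5 | P0:S(90), P1:I, P2:S(90), P3:I | bus: BusRd
[7] P1: store L1 := 31 | P0:I, P1:M(31), P2:I, P3:I | bus: BusRdX,Flush
[8] P0: store L4 := 28 | P0:M(28), P1:I, P2:I, P3:I | bus: BusRdX
[9] P1: store L5 := 80 | P0:I, P1:M(80), P2:I, P3:I | bus: BusRdX
[10] P1: load  L0 | P0:I, P1:E(10), P2:I, P3:I | bus: BusRd
[11] P2: load  L6 | P0:I, P1:I, P2:E(60), P3:I | bus: none
[12] P2: store L0 := 58 | P0:I, P1:I, P2:M(58), P3:I | bus: BusRdX
[13] P3: load  L0 | P0:I, P1:I, P2:S(58), P3:S(58) | bus: BusRd,Flush
[14] P0: store L3 := 57 | P0:M(57), P1:I, P2:I, P3:I | bus: BusRdX,Flush
[15] P3: load  L1 | P0:I, P1:S(31), P2:I, P3:S(31) | bus: BusRd,Flush
[16] P0: load  L4 | P0:M(28), P1:I, P2:I, P3:I | bus: none
[17] P1: load  L1 | P0:I, P1:S(31), P2:I, P3:S(31) | bus: none
[18] P3: store L2 := 77 | P0:I, P1:I, P2:I, P3:M(77) | bus: BusRdX
[19] P2: load  L1 | P0:I, P1:S(31), P2:S(31), P3:S(31) | bus: BusRd
[20] P2: load  L1 | P0:I, P1:S(31), P2:S(31), P3:S(31) | bus: none
[21] P3: load  L1 | P0:I, P1:S(31), P2:S(31), P3:S(31) | bus: none
[22] P2: store L3 := 85 | P0:I, P1:I, P2:M(85), P3:I | bus: BusRdX,Flush
[23] P3: store L4 := 15 | P0:I, P1:I, P2:I, P3:M(15) | bus: BusRdX,Flush
[24] P1: load  L1 | P0:I, P1:S(31), P2:S(31), P3:S(31) | bus: none
[25] P1: load  L3 | P0:I, P1:S(85), P2:S(85), P3:I | bus: BusRd,Flush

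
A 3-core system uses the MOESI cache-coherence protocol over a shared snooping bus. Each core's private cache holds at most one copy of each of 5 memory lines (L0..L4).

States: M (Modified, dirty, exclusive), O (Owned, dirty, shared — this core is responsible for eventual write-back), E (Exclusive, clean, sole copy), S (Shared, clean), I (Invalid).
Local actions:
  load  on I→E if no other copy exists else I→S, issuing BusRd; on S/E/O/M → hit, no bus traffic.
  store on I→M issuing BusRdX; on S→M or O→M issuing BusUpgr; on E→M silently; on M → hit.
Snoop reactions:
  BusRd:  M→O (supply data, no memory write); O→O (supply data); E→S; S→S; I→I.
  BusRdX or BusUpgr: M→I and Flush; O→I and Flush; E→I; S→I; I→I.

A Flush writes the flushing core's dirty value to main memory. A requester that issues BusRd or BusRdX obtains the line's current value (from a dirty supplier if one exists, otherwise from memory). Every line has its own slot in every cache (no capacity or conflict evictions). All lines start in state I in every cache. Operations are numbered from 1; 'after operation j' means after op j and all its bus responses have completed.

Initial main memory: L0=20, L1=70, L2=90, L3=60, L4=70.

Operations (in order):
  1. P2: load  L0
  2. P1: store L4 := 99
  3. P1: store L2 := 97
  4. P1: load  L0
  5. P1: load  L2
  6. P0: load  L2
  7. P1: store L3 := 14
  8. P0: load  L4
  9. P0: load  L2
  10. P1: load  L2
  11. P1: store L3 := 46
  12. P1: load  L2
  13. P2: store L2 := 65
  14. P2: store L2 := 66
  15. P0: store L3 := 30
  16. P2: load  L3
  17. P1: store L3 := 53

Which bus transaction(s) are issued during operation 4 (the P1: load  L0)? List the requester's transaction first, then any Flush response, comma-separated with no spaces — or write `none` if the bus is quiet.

[1] P2: load  L0 | P0:I, P1:I, P2:E(20) | bus: BusRd
[2] P1: store L4 := 99 | P0:I, P1:M(99), P2:I | bus: BusRdX
[3] P1: store L2 := 97 | P0:I, P1:M(97), P2:I | bus: BusRdX
[4] P1: load  L0 | P0:I, P1:S(20), P2:S(20) | bus: BusRd
[5] P1: load  L2 | P0:I, P1:M(97), P2:I | bus: none
[6] P0: load  L2 | P0:S(97), P1:O(97), P2:I | bus: BusRd
[7] P1: store L3 := 14 | P0:I, P1:M(14), P2:I | bus: BusRdX
[8] P0: load  L4 | P0:S(99), P1:O(99), P2:I | bus: BusRd
[9] P0: load  L2 | P0:S(97), P1:O(97), P2:I | bus: none
[10] P1: load  L2 | P0:S(97), P1:O(97), P2:I | bus: none
[11] P1: store L3 := 46 | P0:I, P1:M(46), P2:I | bus: none
[12] P1: load  L2 | P0:S(97), P1:O(97), P2:I | bus: none
[13] P2: store L2 := 65 | P0:I, P1:I, P2:M(65) | bus: BusRdX,Flush
[14] P2: store L2 := 66 | P0:I, P1:I, P2:M(66) | bus: none
[15] P0: store L3 := 30 | P0:M(30), P1:I, P2:I | bus: BusRdX,Flush
[16] P2: load  L3 | P0:O(30), P1:I, P2:S(30) | bus: BusRd
[17] P1: store L3 := 53 | P0:I, P1:M(53), P2:I | bus: BusRdX,Flush

bus = BusRd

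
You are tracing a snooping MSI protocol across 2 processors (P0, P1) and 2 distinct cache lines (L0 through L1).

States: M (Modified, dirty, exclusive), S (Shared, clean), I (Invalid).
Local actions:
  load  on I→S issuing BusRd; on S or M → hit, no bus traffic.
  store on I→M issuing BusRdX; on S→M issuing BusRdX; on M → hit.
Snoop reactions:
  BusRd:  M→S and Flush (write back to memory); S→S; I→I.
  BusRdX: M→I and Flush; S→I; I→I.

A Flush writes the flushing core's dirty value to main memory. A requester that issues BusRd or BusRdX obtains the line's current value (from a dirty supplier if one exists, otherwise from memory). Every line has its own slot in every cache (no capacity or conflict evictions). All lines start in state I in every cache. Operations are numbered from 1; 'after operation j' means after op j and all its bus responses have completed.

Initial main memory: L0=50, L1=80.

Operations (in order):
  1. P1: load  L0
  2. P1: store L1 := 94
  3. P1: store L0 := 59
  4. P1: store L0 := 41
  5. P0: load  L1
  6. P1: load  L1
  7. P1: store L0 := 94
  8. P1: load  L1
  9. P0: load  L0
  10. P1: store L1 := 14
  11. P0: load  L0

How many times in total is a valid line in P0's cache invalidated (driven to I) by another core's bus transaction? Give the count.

invalidations = 1

1. P1: load  L0  bus=[BusRd]  L0: P0=I P1=S  mem[L0]=50
2. P1: store L1 := 94  bus=[BusRdX]  L1: P0=I P1=M  mem[L1]=80
3. P1: store L0 := 59  bus=[BusRdX]  L0: P0=I P1=M  mem[L0]=50
4. P1: store L0 := 41  bus=[-]  L0: P0=I P1=M  mem[L0]=50
5. P0: load  L1  bus=[BusRd,Flush]  L1: P0=S P1=S  mem[L1]=94
6. P1: load  L1  bus=[-]  L1: P0=S P1=S  mem[L1]=94
7. P1: store L0 := 94  bus=[-]  L0: P0=I P1=M  mem[L0]=50
8. P1: load  L1  bus=[-]  L1: P0=S P1=S  mem[L1]=94
9. P0: load  L0  bus=[BusRd,Flush]  L0: P0=S P1=S  mem[L0]=94
10. P1: store L1 := 14  bus=[BusRdX]  L1: P0=I P1=M  mem[L1]=94
11. P0: load  L0  bus=[-]  L0: P0=S P1=S  mem[L0]=94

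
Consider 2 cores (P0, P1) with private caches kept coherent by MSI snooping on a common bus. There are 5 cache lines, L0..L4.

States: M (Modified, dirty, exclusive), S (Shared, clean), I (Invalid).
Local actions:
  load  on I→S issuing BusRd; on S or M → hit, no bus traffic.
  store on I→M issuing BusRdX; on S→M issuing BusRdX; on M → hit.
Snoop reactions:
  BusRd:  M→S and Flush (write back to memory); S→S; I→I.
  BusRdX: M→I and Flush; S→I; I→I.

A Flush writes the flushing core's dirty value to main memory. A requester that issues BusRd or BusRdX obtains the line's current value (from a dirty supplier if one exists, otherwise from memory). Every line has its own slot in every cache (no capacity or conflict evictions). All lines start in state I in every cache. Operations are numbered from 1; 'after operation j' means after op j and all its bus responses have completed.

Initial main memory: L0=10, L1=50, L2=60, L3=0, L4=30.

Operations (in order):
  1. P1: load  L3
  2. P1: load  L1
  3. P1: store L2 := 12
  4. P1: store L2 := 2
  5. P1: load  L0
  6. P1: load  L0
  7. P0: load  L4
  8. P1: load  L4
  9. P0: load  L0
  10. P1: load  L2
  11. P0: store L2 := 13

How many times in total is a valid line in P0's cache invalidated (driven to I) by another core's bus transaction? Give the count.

1. P1: load  L3  bus=[BusRd]  L3: P0=I P1=S  mem[L3]=0
2. P1: load  L1  bus=[BusRd]  L1: P0=I P1=S  mem[L1]=50
3. P1: store L2 := 12  bus=[BusRdX]  L2: P0=I P1=M  mem[L2]=60
4. P1: store L2 := 2  bus=[-]  L2: P0=I P1=M  mem[L2]=60
5. P1: load  L0  bus=[BusRd]  L0: P0=I P1=S  mem[L0]=10
6. P1: load  L0  bus=[-]  L0: P0=I P1=S  mem[L0]=10
7. P0: load  L4  bus=[BusRd]  L4: P0=S P1=I  mem[L4]=30
8. P1: load  L4  bus=[BusRd]  L4: P0=S P1=S  mem[L4]=30
9. P0: load  L0  bus=[BusRd]  L0: P0=S P1=S  mem[L0]=10
10. P1: load  L2  bus=[-]  L2: P0=I P1=M  mem[L2]=60
11. P0: store L2 := 13  bus=[BusRdX,Flush]  L2: P0=M P1=I  mem[L2]=2

invalidations = 0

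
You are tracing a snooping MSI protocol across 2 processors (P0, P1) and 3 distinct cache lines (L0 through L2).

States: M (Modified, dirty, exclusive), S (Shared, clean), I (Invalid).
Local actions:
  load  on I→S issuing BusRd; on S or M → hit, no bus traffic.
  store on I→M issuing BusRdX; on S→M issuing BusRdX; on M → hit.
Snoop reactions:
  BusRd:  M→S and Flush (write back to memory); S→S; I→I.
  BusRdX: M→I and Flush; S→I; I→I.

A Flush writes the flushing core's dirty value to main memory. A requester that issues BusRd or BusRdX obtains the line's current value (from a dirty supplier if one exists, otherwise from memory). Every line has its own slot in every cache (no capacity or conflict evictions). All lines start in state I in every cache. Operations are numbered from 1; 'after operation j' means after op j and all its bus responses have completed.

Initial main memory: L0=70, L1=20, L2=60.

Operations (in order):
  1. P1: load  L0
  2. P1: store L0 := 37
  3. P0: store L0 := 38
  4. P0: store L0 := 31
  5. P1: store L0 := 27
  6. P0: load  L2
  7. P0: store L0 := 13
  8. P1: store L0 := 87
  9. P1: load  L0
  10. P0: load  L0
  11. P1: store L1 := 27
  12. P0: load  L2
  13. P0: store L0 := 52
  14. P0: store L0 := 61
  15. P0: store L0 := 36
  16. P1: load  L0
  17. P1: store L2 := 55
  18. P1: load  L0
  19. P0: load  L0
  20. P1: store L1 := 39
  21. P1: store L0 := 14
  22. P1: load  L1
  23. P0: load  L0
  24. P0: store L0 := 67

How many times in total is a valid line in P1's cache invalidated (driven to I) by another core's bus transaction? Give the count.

invalidations = 4

[1] P1: load  L0 | P0:I, P1:S(70) | bus: BusRd
[2] P1: store L0 := 37 | P0:I, P1:M(37) | bus: BusRdX
[3] P0: store L0 := 38 | P0:M(38), P1:I | bus: BusRdX,Flush
[4] P0: store L0 := 31 | P0:M(31), P1:I | bus: none
[5] P1: store L0 := 27 | P0:I, P1:M(27) | bus: BusRdX,Flush
[6] P0: load  L2 | P0:S(60), P1:I | bus: BusRd
[7] P0: store L0 := 13 | P0:M(13), P1:I | bus: BusRdX,Flush
[8] P1: store L0 := 87 | P0:I, P1:M(87) | bus: BusRdX,Flush
[9] P1: load  L0 | P0:I, P1:M(87) | bus: none
[10] P0: load  L0 | P0:S(87), P1:S(87) | bus: BusRd,Flush
[11] P1: store L1 := 27 | P0:I, P1:M(27) | bus: BusRdX
[12] P0: load  L2 | P0:S(60), P1:I | bus: none
[13] P0: store L0 := 52 | P0:M(52), P1:I | bus: BusRdX
[14] P0: store L0 := 61 | P0:M(61), P1:I | bus: none
[15] P0: store L0 := 36 | P0:M(36), P1:I | bus: none
[16] P1: load  L0 | P0:S(36), P1:S(36) | bus: BusRd,Flush
[17] P1: store L2 := 55 | P0:I, P1:M(55) | bus: BusRdX
[18] P1: load  L0 | P0:S(36), P1:S(36) | bus: none
[19] P0: load  L0 | P0:S(36), P1:S(36) | bus: none
[20] P1: store L1 := 39 | P0:I, P1:M(39) | bus: none
[21] P1: store L0 := 14 | P0:I, P1:M(14) | bus: BusRdX
[22] P1: load  L1 | P0:I, P1:M(39) | bus: none
[23] P0: load  L0 | P0:S(14), P1:S(14) | bus: BusRd,Flush
[24] P0: store L0 := 67 | P0:M(67), P1:I | bus: BusRdX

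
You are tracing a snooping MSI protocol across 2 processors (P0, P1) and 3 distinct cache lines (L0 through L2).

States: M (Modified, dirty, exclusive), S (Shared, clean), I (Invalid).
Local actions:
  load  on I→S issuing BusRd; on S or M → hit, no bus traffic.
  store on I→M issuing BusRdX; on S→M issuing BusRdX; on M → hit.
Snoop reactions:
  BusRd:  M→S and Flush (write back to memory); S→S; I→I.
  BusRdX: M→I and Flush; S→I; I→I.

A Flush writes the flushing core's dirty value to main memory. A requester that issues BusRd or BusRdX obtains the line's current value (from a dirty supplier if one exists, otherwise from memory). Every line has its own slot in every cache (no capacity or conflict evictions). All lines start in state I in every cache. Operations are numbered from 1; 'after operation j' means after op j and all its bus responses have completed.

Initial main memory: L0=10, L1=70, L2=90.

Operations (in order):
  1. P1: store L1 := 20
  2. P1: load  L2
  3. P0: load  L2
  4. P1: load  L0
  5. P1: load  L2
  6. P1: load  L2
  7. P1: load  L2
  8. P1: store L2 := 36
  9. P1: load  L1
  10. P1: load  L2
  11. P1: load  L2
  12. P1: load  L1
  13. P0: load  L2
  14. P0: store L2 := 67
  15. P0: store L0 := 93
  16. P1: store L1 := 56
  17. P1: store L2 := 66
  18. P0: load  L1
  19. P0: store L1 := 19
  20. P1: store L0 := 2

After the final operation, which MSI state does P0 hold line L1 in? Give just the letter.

[1] P1: store L1 := 20 | P0:I, P1:M(20) | bus: BusRdX
[2] P1: load  L2 | P0:I, P1:S(90) | bus: BusRd
[3] P0: load  L2 | P0:S(90), P1:S(90) | bus: BusRd
[4] P1: load  L0 | P0:I, P1:S(10) | bus: BusRd
[5] P1: load  L2 | P0:S(90), P1:S(90) | bus: none
[6] P1: load  L2 | P0:S(90), P1:S(90) | bus: none
[7] P1: load  L2 | P0:S(90), P1:S(90) | bus: none
[8] P1: store L2 := 36 | P0:I, P1:M(36) | bus: BusRdX
[9] P1: load  L1 | P0:I, P1:M(20) | bus: none
[10] P1: load  L2 | P0:I, P1:M(36) | bus: none
[11] P1: load  L2 | P0:I, P1:M(36) | bus: none
[12] P1: load  L1 | P0:I, P1:M(20) | bus: none
[13] P0: load  L2 | P0:S(36), P1:S(36) | bus: BusRd,Flush
[14] P0: store L2 := 67 | P0:M(67), P1:I | bus: BusRdX
[15] P0: store L0 := 93 | P0:M(93), P1:I | bus: BusRdX
[16] P1: store L1 := 56 | P0:I, P1:M(56) | bus: none
[17] P1: store L2 := 66 | P0:I, P1:M(66) | bus: BusRdX,Flush
[18] P0: load  L1 | P0:S(56), P1:S(56) | bus: BusRd,Flush
[19] P0: store L1 := 19 | P0:M(19), P1:I | bus: BusRdX
[20] P1: store L0 := 2 | P0:I, P1:M(2) | bus: BusRdX,Flush

state = M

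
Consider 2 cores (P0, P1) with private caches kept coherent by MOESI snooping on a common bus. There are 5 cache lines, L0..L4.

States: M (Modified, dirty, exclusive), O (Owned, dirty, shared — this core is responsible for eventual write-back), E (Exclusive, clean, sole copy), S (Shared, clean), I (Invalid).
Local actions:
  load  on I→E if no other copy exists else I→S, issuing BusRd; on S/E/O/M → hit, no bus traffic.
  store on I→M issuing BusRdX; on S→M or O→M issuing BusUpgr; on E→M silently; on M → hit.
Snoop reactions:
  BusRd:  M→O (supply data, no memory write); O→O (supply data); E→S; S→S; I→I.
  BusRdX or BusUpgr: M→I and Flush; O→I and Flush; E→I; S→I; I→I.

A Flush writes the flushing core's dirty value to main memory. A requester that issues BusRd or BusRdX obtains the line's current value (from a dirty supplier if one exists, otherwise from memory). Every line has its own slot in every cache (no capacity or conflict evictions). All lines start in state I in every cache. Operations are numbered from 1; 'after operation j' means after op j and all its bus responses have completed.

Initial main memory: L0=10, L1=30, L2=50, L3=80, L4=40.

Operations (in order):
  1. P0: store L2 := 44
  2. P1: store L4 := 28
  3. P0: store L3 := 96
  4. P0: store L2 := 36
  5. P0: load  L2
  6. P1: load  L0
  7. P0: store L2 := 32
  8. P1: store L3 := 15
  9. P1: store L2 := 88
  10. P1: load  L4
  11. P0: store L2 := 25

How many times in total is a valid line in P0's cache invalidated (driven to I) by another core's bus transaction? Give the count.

invalidations = 2

[1] P0: store L2 := 44 | P0:M(44), P1:I | bus: BusRdX
[2] P1: store L4 := 28 | P0:I, P1:M(28) | bus: BusRdX
[3] P0: store L3 := 96 | P0:M(96), P1:I | bus: BusRdX
[4] P0: store L2 := 36 | P0:M(36), P1:I | bus: none
[5] P0: load  L2 | P0:M(36), P1:I | bus: none
[6] P1: load  L0 | P0:I, P1:E(10) | bus: BusRd
[7] P0: store L2 := 32 | P0:M(32), P1:I | bus: none
[8] P1: store L3 := 15 | P0:I, P1:M(15) | bus: BusRdX,Flush
[9] P1: store L2 := 88 | P0:I, P1:M(88) | bus: BusRdX,Flush
[10] P1: load  L4 | P0:I, P1:M(28) | bus: none
[11] P0: store L2 := 25 | P0:M(25), P1:I | bus: BusRdX,Flush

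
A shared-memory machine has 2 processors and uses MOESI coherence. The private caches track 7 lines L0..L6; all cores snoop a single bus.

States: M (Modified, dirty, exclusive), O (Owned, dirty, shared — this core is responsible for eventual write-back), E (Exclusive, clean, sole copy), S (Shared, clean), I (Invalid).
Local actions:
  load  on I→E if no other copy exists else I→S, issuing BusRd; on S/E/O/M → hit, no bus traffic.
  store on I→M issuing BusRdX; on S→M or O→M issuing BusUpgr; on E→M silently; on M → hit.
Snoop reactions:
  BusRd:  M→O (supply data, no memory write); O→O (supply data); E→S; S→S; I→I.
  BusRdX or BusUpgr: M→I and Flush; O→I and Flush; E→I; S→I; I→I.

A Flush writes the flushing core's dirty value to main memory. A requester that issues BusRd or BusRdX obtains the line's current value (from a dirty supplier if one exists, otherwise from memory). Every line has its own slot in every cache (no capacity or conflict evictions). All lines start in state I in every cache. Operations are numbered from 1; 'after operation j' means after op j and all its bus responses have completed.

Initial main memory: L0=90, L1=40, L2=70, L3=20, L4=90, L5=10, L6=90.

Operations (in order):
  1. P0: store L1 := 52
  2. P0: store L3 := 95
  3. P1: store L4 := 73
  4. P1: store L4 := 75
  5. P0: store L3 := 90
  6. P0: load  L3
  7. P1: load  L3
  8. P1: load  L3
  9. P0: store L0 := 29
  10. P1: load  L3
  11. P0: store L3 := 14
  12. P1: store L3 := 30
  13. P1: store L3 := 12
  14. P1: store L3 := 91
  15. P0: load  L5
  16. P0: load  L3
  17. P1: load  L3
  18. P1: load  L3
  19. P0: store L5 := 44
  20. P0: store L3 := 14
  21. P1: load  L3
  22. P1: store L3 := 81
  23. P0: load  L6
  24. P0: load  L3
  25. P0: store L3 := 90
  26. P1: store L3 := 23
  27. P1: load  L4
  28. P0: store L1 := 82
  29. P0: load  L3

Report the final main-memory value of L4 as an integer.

step 1: P0: store L1 := 52  ⟶  MI  (L1)  txn=BusRdX  M[L1]=40
step 2: P0: store L3 := 95  ⟶  MI  (L3)  txn=BusRdX  M[L3]=20
step 3: P1: store L4 := 73  ⟶  IM  (L4)  txn=BusRdX  M[L4]=90
step 4: P1: store L4 := 75  ⟶  IM  (L4)  txn=∅  M[L4]=90
step 5: P0: store L3 := 90  ⟶  MI  (L3)  txn=∅  M[L3]=20
step 6: P0: load  L3  ⟶  MI  (L3)  txn=∅  M[L3]=20
step 7: P1: load  L3  ⟶  OS  (L3)  txn=BusRd  M[L3]=20
step 8: P1: load  L3  ⟶  OS  (L3)  txn=∅  M[L3]=20
step 9: P0: store L0 := 29  ⟶  MI  (L0)  txn=BusRdX  M[L0]=90
step 10: P1: load  L3  ⟶  OS  (L3)  txn=∅  M[L3]=20
step 11: P0: store L3 := 14  ⟶  MI  (L3)  txn=BusUpgr  M[L3]=20
step 12: P1: store L3 := 30  ⟶  IM  (L3)  txn=BusRdX+Flush  M[L3]=14
step 13: P1: store L3 := 12  ⟶  IM  (L3)  txn=∅  M[L3]=14
step 14: P1: store L3 := 91  ⟶  IM  (L3)  txn=∅  M[L3]=14
step 15: P0: load  L5  ⟶  EI  (L5)  txn=BusRd  M[L5]=10
step 16: P0: load  L3  ⟶  SO  (L3)  txn=BusRd  M[L3]=14
step 17: P1: load  L3  ⟶  SO  (L3)  txn=∅  M[L3]=14
step 18: P1: load  L3  ⟶  SO  (L3)  txn=∅  M[L3]=14
step 19: P0: store L5 := 44  ⟶  MI  (L5)  txn=∅  M[L5]=10
step 20: P0: store L3 := 14  ⟶  MI  (L3)  txn=BusUpgr+Flush  M[L3]=91
step 21: P1: load  L3  ⟶  OS  (L3)  txn=BusRd  M[L3]=91
step 22: P1: store L3 := 81  ⟶  IM  (L3)  txn=BusUpgr+Flush  M[L3]=14
step 23: P0: load  L6  ⟶  EI  (L6)  txn=BusRd  M[L6]=90
step 24: P0: load  L3  ⟶  SO  (L3)  txn=BusRd  M[L3]=14
step 25: P0: store L3 := 90  ⟶  MI  (L3)  txn=BusUpgr+Flush  M[L3]=81
step 26: P1: store L3 := 23  ⟶  IM  (L3)  txn=BusRdX+Flush  M[L3]=90
step 27: P1: load  L4  ⟶  IM  (L4)  txn=∅  M[L4]=90
step 28: P0: store L1 := 82  ⟶  MI  (L1)  txn=∅  M[L1]=40
step 29: P0: load  L3  ⟶  SO  (L3)  txn=BusRd  M[L3]=90

memory[L4] = 90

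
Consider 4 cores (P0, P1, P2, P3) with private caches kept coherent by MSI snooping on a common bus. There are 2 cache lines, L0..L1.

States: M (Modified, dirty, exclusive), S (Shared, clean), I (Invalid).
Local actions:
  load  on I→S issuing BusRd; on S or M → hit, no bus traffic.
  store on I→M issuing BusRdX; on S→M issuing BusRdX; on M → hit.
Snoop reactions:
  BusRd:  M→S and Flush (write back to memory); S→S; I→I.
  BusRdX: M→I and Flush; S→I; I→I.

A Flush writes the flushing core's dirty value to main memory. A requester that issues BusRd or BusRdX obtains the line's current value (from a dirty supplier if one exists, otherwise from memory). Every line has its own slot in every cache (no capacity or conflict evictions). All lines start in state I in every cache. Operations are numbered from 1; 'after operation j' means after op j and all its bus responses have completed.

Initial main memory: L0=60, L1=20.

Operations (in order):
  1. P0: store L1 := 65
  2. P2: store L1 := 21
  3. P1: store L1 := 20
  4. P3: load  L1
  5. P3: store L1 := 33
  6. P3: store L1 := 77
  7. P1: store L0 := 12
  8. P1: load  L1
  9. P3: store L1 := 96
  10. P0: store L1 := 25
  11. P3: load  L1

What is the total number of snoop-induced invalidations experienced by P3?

invalidations = 1

  op1 P0: store L1 := 65 → M/I/I/I on L1; bus BusRdX; mem=20
  op2 P2: store L1 := 21 → I/I/M/I on L1; bus BusRdX Flush; mem=65
  op3 P1: store L1 := 20 → I/M/I/I on L1; bus BusRdX Flush; mem=21
  op4 P3: load  L1 → I/S/I/S on L1; bus BusRd Flush; mem=20
  op5 P3: store L1 := 33 → I/I/I/M on L1; bus BusRdX; mem=20
  op6 P3: store L1 := 77 → I/I/I/M on L1; bus (none); mem=20
  op7 P1: store L0 := 12 → I/M/I/I on L0; bus BusRdX; mem=60
  op8 P1: load  L1 → I/S/I/S on L1; bus BusRd Flush; mem=77
  op9 P3: store L1 := 96 → I/I/I/M on L1; bus BusRdX; mem=77
  op10 P0: store L1 := 25 → M/I/I/I on L1; bus BusRdX Flush; mem=96
  op11 P3: load  L1 → S/I/I/S on L1; bus BusRd Flush; mem=25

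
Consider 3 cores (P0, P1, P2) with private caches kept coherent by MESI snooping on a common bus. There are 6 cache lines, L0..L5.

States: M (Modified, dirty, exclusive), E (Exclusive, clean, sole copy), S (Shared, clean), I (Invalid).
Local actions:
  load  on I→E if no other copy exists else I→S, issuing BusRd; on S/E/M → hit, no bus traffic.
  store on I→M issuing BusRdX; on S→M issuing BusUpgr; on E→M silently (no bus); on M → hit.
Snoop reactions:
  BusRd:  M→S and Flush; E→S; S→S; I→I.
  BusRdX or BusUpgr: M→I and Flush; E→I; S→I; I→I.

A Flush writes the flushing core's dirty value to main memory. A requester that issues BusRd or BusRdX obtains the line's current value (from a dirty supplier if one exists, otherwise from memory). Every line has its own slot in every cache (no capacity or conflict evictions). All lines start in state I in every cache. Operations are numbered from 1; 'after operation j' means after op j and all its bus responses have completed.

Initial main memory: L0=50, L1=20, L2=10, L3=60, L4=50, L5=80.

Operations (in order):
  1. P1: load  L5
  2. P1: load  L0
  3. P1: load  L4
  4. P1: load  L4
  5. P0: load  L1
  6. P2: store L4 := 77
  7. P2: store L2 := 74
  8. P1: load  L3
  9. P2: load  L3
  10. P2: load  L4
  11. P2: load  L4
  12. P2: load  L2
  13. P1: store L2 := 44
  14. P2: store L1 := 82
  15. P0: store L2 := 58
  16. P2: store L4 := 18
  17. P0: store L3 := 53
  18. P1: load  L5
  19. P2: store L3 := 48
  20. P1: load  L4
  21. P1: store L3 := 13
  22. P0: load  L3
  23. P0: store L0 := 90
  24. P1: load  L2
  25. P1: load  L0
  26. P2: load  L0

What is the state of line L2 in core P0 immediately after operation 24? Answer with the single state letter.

step 1: P1: load  L5  ⟶  IEI  (L5)  txn=BusRd  M[L5]=80
step 2: P1: load  L0  ⟶  IEI  (L0)  txn=BusRd  M[L0]=50
step 3: P1: load  L4  ⟶  IEI  (L4)  txn=BusRd  M[L4]=50
step 4: P1: load  L4  ⟶  IEI  (L4)  txn=∅  M[L4]=50
step 5: P0: load  L1  ⟶  EII  (L1)  txn=BusRd  M[L1]=20
step 6: P2: store L4 := 77  ⟶  IIM  (L4)  txn=BusRdX  M[L4]=50
step 7: P2: store L2 := 74  ⟶  IIM  (L2)  txn=BusRdX  M[L2]=10
step 8: P1: load  L3  ⟶  IEI  (L3)  txn=BusRd  M[L3]=60
step 9: P2: load  L3  ⟶  ISS  (L3)  txn=BusRd  M[L3]=60
step 10: P2: load  L4  ⟶  IIM  (L4)  txn=∅  M[L4]=50
step 11: P2: load  L4  ⟶  IIM  (L4)  txn=∅  M[L4]=50
step 12: P2: load  L2  ⟶  IIM  (L2)  txn=∅  M[L2]=10
step 13: P1: store L2 := 44  ⟶  IMI  (L2)  txn=BusRdX+Flush  M[L2]=74
step 14: P2: store L1 := 82  ⟶  IIM  (L1)  txn=BusRdX  M[L1]=20
step 15: P0: store L2 := 58  ⟶  MII  (L2)  txn=BusRdX+Flush  M[L2]=44
step 16: P2: store L4 := 18  ⟶  IIM  (L4)  txn=∅  M[L4]=50
step 17: P0: store L3 := 53  ⟶  MII  (L3)  txn=BusRdX  M[L3]=60
step 18: P1: load  L5  ⟶  IEI  (L5)  txn=∅  M[L5]=80
step 19: P2: store L3 := 48  ⟶  IIM  (L3)  txn=BusRdX+Flush  M[L3]=53
step 20: P1: load  L4  ⟶  ISS  (L4)  txn=BusRd+Flush  M[L4]=18
step 21: P1: store L3 := 13  ⟶  IMI  (L3)  txn=BusRdX+Flush  M[L3]=48
step 22: P0: load  L3  ⟶  SSI  (L3)  txn=BusRd+Flush  M[L3]=13
step 23: P0: store L0 := 90  ⟶  MII  (L0)  txn=BusRdX  M[L0]=50
step 24: P1: load  L2  ⟶  SSI  (L2)  txn=BusRd+Flush  M[L2]=58
step 25: P1: load  L0  ⟶  SSI  (L0)  txn=BusRd+Flush  M[L0]=90
step 26: P2: load  L0  ⟶  SSS  (L0)  txn=BusRd  M[L0]=90

state = S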